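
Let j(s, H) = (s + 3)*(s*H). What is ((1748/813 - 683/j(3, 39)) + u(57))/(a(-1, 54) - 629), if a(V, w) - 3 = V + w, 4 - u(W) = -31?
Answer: -6882409/109008666 ≈ -0.063136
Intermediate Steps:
u(W) = 35 (u(W) = 4 - 1*(-31) = 4 + 31 = 35)
j(s, H) = H*s*(3 + s) (j(s, H) = (3 + s)*(H*s) = H*s*(3 + s))
a(V, w) = 3 + V + w (a(V, w) = 3 + (V + w) = 3 + V + w)
((1748/813 - 683/j(3, 39)) + u(57))/(a(-1, 54) - 629) = ((1748/813 - 683*1/(117*(3 + 3))) + 35)/((3 - 1 + 54) - 629) = ((1748*(1/813) - 683/(39*3*6)) + 35)/(56 - 629) = ((1748/813 - 683/702) + 35)/(-573) = ((1748/813 - 683*1/702) + 35)*(-1/573) = ((1748/813 - 683/702) + 35)*(-1/573) = (223939/190242 + 35)*(-1/573) = (6882409/190242)*(-1/573) = -6882409/109008666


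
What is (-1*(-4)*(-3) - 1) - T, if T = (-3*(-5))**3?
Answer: -3388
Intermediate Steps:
T = 3375 (T = 15**3 = 3375)
(-1*(-4)*(-3) - 1) - T = (-1*(-4)*(-3) - 1) - 1*3375 = (4*(-3) - 1) - 3375 = (-12 - 1) - 3375 = -13 - 3375 = -3388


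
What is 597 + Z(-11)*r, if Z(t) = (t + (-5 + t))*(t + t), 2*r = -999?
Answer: -296106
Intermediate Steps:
r = -999/2 (r = (½)*(-999) = -999/2 ≈ -499.50)
Z(t) = 2*t*(-5 + 2*t) (Z(t) = (-5 + 2*t)*(2*t) = 2*t*(-5 + 2*t))
597 + Z(-11)*r = 597 + (2*(-11)*(-5 + 2*(-11)))*(-999/2) = 597 + (2*(-11)*(-5 - 22))*(-999/2) = 597 + (2*(-11)*(-27))*(-999/2) = 597 + 594*(-999/2) = 597 - 296703 = -296106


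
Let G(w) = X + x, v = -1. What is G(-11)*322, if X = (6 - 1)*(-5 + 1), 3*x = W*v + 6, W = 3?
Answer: -6118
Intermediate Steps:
x = 1 (x = (3*(-1) + 6)/3 = (-3 + 6)/3 = (⅓)*3 = 1)
X = -20 (X = 5*(-4) = -20)
G(w) = -19 (G(w) = -20 + 1 = -19)
G(-11)*322 = -19*322 = -6118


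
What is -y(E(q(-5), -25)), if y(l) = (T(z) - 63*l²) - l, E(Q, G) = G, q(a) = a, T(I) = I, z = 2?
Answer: 39348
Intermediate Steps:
y(l) = 2 - l - 63*l² (y(l) = (2 - 63*l²) - l = 2 - l - 63*l²)
-y(E(q(-5), -25)) = -(2 - 1*(-25) - 63*(-25)²) = -(2 + 25 - 63*625) = -(2 + 25 - 39375) = -1*(-39348) = 39348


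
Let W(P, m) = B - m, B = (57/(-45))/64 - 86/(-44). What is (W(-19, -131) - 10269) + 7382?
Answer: -29082929/10560 ≈ -2754.1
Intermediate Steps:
B = 20431/10560 (B = (57*(-1/45))*(1/64) - 86*(-1/44) = -19/15*1/64 + 43/22 = -19/960 + 43/22 = 20431/10560 ≈ 1.9348)
W(P, m) = 20431/10560 - m
(W(-19, -131) - 10269) + 7382 = ((20431/10560 - 1*(-131)) - 10269) + 7382 = ((20431/10560 + 131) - 10269) + 7382 = (1403791/10560 - 10269) + 7382 = -107036849/10560 + 7382 = -29082929/10560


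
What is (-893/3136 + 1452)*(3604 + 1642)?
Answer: 11941414717/1568 ≈ 7.6157e+6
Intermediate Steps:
(-893/3136 + 1452)*(3604 + 1642) = (-893*1/3136 + 1452)*5246 = (-893/3136 + 1452)*5246 = (4552579/3136)*5246 = 11941414717/1568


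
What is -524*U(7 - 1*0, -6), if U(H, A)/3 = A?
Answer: 9432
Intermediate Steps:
U(H, A) = 3*A
-524*U(7 - 1*0, -6) = -1572*(-6) = -524*(-18) = 9432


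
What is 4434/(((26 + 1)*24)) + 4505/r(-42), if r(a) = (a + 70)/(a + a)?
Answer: -1458881/108 ≈ -13508.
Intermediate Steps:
r(a) = (70 + a)/(2*a) (r(a) = (70 + a)/((2*a)) = (70 + a)*(1/(2*a)) = (70 + a)/(2*a))
4434/(((26 + 1)*24)) + 4505/r(-42) = 4434/(((26 + 1)*24)) + 4505/(((½)*(70 - 42)/(-42))) = 4434/((27*24)) + 4505/(((½)*(-1/42)*28)) = 4434/648 + 4505/(-⅓) = 4434*(1/648) + 4505*(-3) = 739/108 - 13515 = -1458881/108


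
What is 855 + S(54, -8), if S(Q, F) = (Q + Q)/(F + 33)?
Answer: 21483/25 ≈ 859.32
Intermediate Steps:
S(Q, F) = 2*Q/(33 + F) (S(Q, F) = (2*Q)/(33 + F) = 2*Q/(33 + F))
855 + S(54, -8) = 855 + 2*54/(33 - 8) = 855 + 2*54/25 = 855 + 2*54*(1/25) = 855 + 108/25 = 21483/25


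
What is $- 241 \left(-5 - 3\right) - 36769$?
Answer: $-34841$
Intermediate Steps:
$- 241 \left(-5 - 3\right) - 36769 = \left(-241\right) \left(-8\right) - 36769 = 1928 - 36769 = -34841$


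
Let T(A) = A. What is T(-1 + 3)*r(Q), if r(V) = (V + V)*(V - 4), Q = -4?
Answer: 128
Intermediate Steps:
r(V) = 2*V*(-4 + V) (r(V) = (2*V)*(-4 + V) = 2*V*(-4 + V))
T(-1 + 3)*r(Q) = (-1 + 3)*(2*(-4)*(-4 - 4)) = 2*(2*(-4)*(-8)) = 2*64 = 128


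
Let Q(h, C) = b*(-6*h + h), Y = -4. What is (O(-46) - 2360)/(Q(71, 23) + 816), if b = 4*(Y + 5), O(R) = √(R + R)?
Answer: 590/151 - I*√23/302 ≈ 3.9073 - 0.01588*I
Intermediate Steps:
O(R) = √2*√R (O(R) = √(2*R) = √2*√R)
b = 4 (b = 4*(-4 + 5) = 4*1 = 4)
Q(h, C) = -20*h (Q(h, C) = 4*(-6*h + h) = 4*(-5*h) = -20*h)
(O(-46) - 2360)/(Q(71, 23) + 816) = (√2*√(-46) - 2360)/(-20*71 + 816) = (√2*(I*√46) - 2360)/(-1420 + 816) = (2*I*√23 - 2360)/(-604) = (-2360 + 2*I*√23)*(-1/604) = 590/151 - I*√23/302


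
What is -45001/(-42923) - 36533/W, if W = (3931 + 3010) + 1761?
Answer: -1176507257/373515946 ≈ -3.1498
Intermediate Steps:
W = 8702 (W = 6941 + 1761 = 8702)
-45001/(-42923) - 36533/W = -45001/(-42923) - 36533/8702 = -45001*(-1/42923) - 36533*1/8702 = 45001/42923 - 36533/8702 = -1176507257/373515946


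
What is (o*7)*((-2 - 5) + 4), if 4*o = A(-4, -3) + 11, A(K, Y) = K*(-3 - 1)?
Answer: -567/4 ≈ -141.75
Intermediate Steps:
A(K, Y) = -4*K (A(K, Y) = K*(-4) = -4*K)
o = 27/4 (o = (-4*(-4) + 11)/4 = (16 + 11)/4 = (1/4)*27 = 27/4 ≈ 6.7500)
(o*7)*((-2 - 5) + 4) = ((27/4)*7)*((-2 - 5) + 4) = 189*(-7 + 4)/4 = (189/4)*(-3) = -567/4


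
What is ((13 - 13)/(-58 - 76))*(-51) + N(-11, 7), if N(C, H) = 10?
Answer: 10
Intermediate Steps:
((13 - 13)/(-58 - 76))*(-51) + N(-11, 7) = ((13 - 13)/(-58 - 76))*(-51) + 10 = (0/(-134))*(-51) + 10 = (0*(-1/134))*(-51) + 10 = 0*(-51) + 10 = 0 + 10 = 10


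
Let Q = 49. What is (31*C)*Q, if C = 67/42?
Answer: 14539/6 ≈ 2423.2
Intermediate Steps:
C = 67/42 (C = 67*(1/42) = 67/42 ≈ 1.5952)
(31*C)*Q = (31*(67/42))*49 = (2077/42)*49 = 14539/6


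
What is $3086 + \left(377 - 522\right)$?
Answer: $2941$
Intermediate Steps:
$3086 + \left(377 - 522\right) = 3086 - 145 = 2941$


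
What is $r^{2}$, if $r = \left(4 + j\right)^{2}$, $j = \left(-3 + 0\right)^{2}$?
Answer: $28561$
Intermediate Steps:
$j = 9$ ($j = \left(-3\right)^{2} = 9$)
$r = 169$ ($r = \left(4 + 9\right)^{2} = 13^{2} = 169$)
$r^{2} = 169^{2} = 28561$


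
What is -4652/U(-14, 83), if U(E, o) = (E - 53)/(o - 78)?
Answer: 23260/67 ≈ 347.16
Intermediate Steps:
U(E, o) = (-53 + E)/(-78 + o)
-4652/U(-14, 83) = -4652*(-78 + 83)/(-53 - 14) = -4652/(-67/5) = -4652*(-5/67) = 23260/67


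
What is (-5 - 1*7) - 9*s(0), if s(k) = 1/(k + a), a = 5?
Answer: -69/5 ≈ -13.800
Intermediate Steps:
s(k) = 1/(5 + k) (s(k) = 1/(k + 5) = 1/(5 + k))
(-5 - 1*7) - 9*s(0) = (-5 - 1*7) - 9/(5 + 0) = (-5 - 7) - 9/5 = -12 - 9*1/5 = -12 - 9/5 = -69/5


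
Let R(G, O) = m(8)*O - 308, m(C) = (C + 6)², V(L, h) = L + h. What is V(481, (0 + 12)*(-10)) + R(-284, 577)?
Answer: 113145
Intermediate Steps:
m(C) = (6 + C)²
R(G, O) = -308 + 196*O (R(G, O) = (6 + 8)²*O - 308 = 14²*O - 308 = 196*O - 308 = -308 + 196*O)
V(481, (0 + 12)*(-10)) + R(-284, 577) = (481 + (0 + 12)*(-10)) + (-308 + 196*577) = (481 + 12*(-10)) + (-308 + 113092) = (481 - 120) + 112784 = 361 + 112784 = 113145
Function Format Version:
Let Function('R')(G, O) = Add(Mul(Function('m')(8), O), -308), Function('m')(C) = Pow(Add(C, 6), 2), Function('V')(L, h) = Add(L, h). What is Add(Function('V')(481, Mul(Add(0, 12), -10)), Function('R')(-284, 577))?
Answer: 113145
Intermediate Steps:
Function('m')(C) = Pow(Add(6, C), 2)
Function('R')(G, O) = Add(-308, Mul(196, O)) (Function('R')(G, O) = Add(Mul(Pow(Add(6, 8), 2), O), -308) = Add(Mul(Pow(14, 2), O), -308) = Add(Mul(196, O), -308) = Add(-308, Mul(196, O)))
Add(Function('V')(481, Mul(Add(0, 12), -10)), Function('R')(-284, 577)) = Add(Add(481, Mul(Add(0, 12), -10)), Add(-308, Mul(196, 577))) = Add(Add(481, Mul(12, -10)), Add(-308, 113092)) = Add(Add(481, -120), 112784) = Add(361, 112784) = 113145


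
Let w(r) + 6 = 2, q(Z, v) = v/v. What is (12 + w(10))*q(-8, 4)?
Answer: 8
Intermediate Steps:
q(Z, v) = 1
w(r) = -4 (w(r) = -6 + 2 = -4)
(12 + w(10))*q(-8, 4) = (12 - 4)*1 = 8*1 = 8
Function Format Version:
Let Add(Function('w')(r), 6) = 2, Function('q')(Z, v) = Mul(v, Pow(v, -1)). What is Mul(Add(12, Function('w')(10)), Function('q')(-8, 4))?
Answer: 8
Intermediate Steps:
Function('q')(Z, v) = 1
Function('w')(r) = -4 (Function('w')(r) = Add(-6, 2) = -4)
Mul(Add(12, Function('w')(10)), Function('q')(-8, 4)) = Mul(Add(12, -4), 1) = Mul(8, 1) = 8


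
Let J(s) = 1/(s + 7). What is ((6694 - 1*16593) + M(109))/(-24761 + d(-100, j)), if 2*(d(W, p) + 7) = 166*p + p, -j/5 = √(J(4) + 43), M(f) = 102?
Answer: 1779448704/4443580601 - 8180495*√5214/13330741803 ≈ 0.35614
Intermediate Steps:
J(s) = 1/(7 + s)
j = -5*√5214/11 (j = -5*√(1/(7 + 4) + 43) = -5*√(1/11 + 43) = -5*√5214/11 ≈ -32.822)
d(W, p) = -7 + 167*p/2 (d(W, p) = -7 + (166*p + p)/2 = -7 + (167*p)/2 = -7 + 167*p/2)
((6694 - 1*16593) + M(109))/(-24761 + d(-100, j)) = ((6694 - 1*16593) + 102)/(-24761 + (-7 + 167*(-5*√5214/11)/2)) = ((6694 - 16593) + 102)/(-24761 + (-7 - 835*√5214/22)) = (-9899 + 102)/(-24768 - 835*√5214/22) = -9797/(-24768 - 835*√5214/22)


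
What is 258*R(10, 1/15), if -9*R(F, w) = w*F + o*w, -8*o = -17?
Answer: -4171/180 ≈ -23.172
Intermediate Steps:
o = 17/8 (o = -⅛*(-17) = 17/8 ≈ 2.1250)
R(F, w) = -17*w/72 - F*w/9 (R(F, w) = -(w*F + 17*w/8)/9 = -(F*w + 17*w/8)/9 = -(17*w/8 + F*w)/9 = -17*w/72 - F*w/9)
258*R(10, 1/15) = 258*(-1/72*(17 + 8*10)/15) = 258*(-1/72*1/15*(17 + 80)) = 258*(-1/72*1/15*97) = 258*(-97/1080) = -4171/180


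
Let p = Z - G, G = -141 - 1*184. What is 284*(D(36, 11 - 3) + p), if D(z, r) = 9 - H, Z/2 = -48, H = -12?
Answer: 71000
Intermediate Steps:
Z = -96 (Z = 2*(-48) = -96)
G = -325 (G = -141 - 184 = -325)
D(z, r) = 21 (D(z, r) = 9 - 1*(-12) = 9 + 12 = 21)
p = 229 (p = -96 - 1*(-325) = -96 + 325 = 229)
284*(D(36, 11 - 3) + p) = 284*(21 + 229) = 284*250 = 71000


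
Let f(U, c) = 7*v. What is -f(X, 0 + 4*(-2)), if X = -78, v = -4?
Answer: 28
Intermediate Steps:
f(U, c) = -28 (f(U, c) = 7*(-4) = -28)
-f(X, 0 + 4*(-2)) = -1*(-28) = 28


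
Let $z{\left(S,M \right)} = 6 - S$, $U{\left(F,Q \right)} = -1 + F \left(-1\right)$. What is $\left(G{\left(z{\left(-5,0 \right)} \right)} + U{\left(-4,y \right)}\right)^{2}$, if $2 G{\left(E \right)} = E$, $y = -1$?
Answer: $\frac{289}{4} \approx 72.25$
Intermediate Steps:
$U{\left(F,Q \right)} = -1 - F$
$G{\left(E \right)} = \frac{E}{2}$
$\left(G{\left(z{\left(-5,0 \right)} \right)} + U{\left(-4,y \right)}\right)^{2} = \left(\frac{6 - -5}{2} - -3\right)^{2} = \left(\frac{6 + 5}{2} + \left(-1 + 4\right)\right)^{2} = \left(\frac{1}{2} \cdot 11 + 3\right)^{2} = \left(\frac{11}{2} + 3\right)^{2} = \left(\frac{17}{2}\right)^{2} = \frac{289}{4}$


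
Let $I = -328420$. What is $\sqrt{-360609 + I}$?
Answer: $i \sqrt{689029} \approx 830.08 i$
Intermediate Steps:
$\sqrt{-360609 + I} = \sqrt{-360609 - 328420} = \sqrt{-689029} = i \sqrt{689029}$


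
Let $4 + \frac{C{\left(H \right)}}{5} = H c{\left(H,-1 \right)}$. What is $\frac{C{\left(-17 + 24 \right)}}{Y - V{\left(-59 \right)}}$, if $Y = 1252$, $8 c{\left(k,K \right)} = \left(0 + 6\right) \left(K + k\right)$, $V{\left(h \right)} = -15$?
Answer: $\frac{275}{2534} \approx 0.10852$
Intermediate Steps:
$c{\left(k,K \right)} = \frac{3 K}{4} + \frac{3 k}{4}$ ($c{\left(k,K \right)} = \frac{\left(0 + 6\right) \left(K + k\right)}{8} = \frac{6 \left(K + k\right)}{8} = \frac{6 K + 6 k}{8} = \frac{3 K}{4} + \frac{3 k}{4}$)
$C{\left(H \right)} = -20 + 5 H \left(- \frac{3}{4} + \frac{3 H}{4}\right)$ ($C{\left(H \right)} = -20 + 5 H \left(\frac{3}{4} \left(-1\right) + \frac{3 H}{4}\right) = -20 + 5 H \left(- \frac{3}{4} + \frac{3 H}{4}\right)$)
$\frac{C{\left(-17 + 24 \right)}}{Y - V{\left(-59 \right)}} = \frac{-20 + \frac{15 \left(-17 + 24\right) \left(-1 + \left(-17 + 24\right)\right)}{4}}{1252 - -15} = \frac{-20 + \frac{15}{4} \cdot 7 \left(-1 + 7\right)}{1252 + 15} = \frac{-20 + \frac{15}{4} \cdot 7 \cdot 6}{1267} = \left(-20 + \frac{315}{2}\right) \frac{1}{1267} = \frac{275}{2} \cdot \frac{1}{1267} = \frac{275}{2534}$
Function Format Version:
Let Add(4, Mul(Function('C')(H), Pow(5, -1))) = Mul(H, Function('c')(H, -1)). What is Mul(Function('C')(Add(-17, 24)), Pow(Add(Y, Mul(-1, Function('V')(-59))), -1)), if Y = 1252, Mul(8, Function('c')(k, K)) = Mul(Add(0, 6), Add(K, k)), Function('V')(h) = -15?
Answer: Rational(275, 2534) ≈ 0.10852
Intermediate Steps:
Function('c')(k, K) = Add(Mul(Rational(3, 4), K), Mul(Rational(3, 4), k)) (Function('c')(k, K) = Mul(Rational(1, 8), Mul(Add(0, 6), Add(K, k))) = Mul(Rational(1, 8), Mul(6, Add(K, k))) = Mul(Rational(1, 8), Add(Mul(6, K), Mul(6, k))) = Add(Mul(Rational(3, 4), K), Mul(Rational(3, 4), k)))
Function('C')(H) = Add(-20, Mul(5, H, Add(Rational(-3, 4), Mul(Rational(3, 4), H)))) (Function('C')(H) = Add(-20, Mul(5, Mul(H, Add(Mul(Rational(3, 4), -1), Mul(Rational(3, 4), H))))) = Add(-20, Mul(5, Mul(H, Add(Rational(-3, 4), Mul(Rational(3, 4), H))))) = Add(-20, Mul(5, H, Add(Rational(-3, 4), Mul(Rational(3, 4), H)))))
Mul(Function('C')(Add(-17, 24)), Pow(Add(Y, Mul(-1, Function('V')(-59))), -1)) = Mul(Add(-20, Mul(Rational(15, 4), Add(-17, 24), Add(-1, Add(-17, 24)))), Pow(Add(1252, Mul(-1, -15)), -1)) = Mul(Add(-20, Mul(Rational(15, 4), 7, Add(-1, 7))), Pow(Add(1252, 15), -1)) = Mul(Add(-20, Mul(Rational(15, 4), 7, 6)), Pow(1267, -1)) = Mul(Add(-20, Rational(315, 2)), Rational(1, 1267)) = Mul(Rational(275, 2), Rational(1, 1267)) = Rational(275, 2534)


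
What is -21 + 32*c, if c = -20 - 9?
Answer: -949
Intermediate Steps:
c = -29
-21 + 32*c = -21 + 32*(-29) = -21 - 928 = -949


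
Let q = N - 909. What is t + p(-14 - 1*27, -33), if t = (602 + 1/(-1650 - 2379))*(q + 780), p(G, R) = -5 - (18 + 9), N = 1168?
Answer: 2519920895/4029 ≈ 6.2545e+5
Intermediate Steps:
q = 259 (q = 1168 - 909 = 259)
p(G, R) = -32 (p(G, R) = -5 - 1*27 = -5 - 27 = -32)
t = 2520049823/4029 (t = (602 + 1/(-1650 - 2379))*(259 + 780) = (602 + 1/(-4029))*1039 = (602 - 1/4029)*1039 = (2425457/4029)*1039 = 2520049823/4029 ≈ 6.2548e+5)
t + p(-14 - 1*27, -33) = 2520049823/4029 - 32 = 2519920895/4029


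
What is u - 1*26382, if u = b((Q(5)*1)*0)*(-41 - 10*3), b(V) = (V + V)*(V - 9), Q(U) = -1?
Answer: -26382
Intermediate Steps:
b(V) = 2*V*(-9 + V) (b(V) = (2*V)*(-9 + V) = 2*V*(-9 + V))
u = 0 (u = (2*(-1*1*0)*(-9 - 1*1*0))*(-41 - 10*3) = (2*(-1*0)*(-9 - 1*0))*(-41 - 30) = (2*0*(-9 + 0))*(-71) = (2*0*(-9))*(-71) = 0*(-71) = 0)
u - 1*26382 = 0 - 1*26382 = 0 - 26382 = -26382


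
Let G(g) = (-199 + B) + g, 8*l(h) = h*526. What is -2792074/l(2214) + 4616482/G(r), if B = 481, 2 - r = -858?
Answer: 668835044473/166241511 ≈ 4023.3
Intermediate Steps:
r = 860 (r = 2 - 1*(-858) = 2 + 858 = 860)
l(h) = 263*h/4 (l(h) = (h*526)/8 = (526*h)/8 = 263*h/4)
G(g) = 282 + g (G(g) = (-199 + 481) + g = 282 + g)
-2792074/l(2214) + 4616482/G(r) = -2792074/((263/4)*2214) + 4616482/(282 + 860) = -2792074/291141/2 + 4616482/1142 = -2792074*2/291141 + 4616482*(1/1142) = -5584148/291141 + 2308241/571 = 668835044473/166241511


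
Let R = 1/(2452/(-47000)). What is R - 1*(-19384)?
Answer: 11870642/613 ≈ 19365.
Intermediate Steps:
R = -11750/613 (R = 1/(2452*(-1/47000)) = 1/(-613/11750) = -11750/613 ≈ -19.168)
R - 1*(-19384) = -11750/613 - 1*(-19384) = -11750/613 + 19384 = 11870642/613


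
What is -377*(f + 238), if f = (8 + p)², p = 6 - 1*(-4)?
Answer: -211874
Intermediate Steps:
p = 10 (p = 6 + 4 = 10)
f = 324 (f = (8 + 10)² = 18² = 324)
-377*(f + 238) = -377*(324 + 238) = -377*562 = -211874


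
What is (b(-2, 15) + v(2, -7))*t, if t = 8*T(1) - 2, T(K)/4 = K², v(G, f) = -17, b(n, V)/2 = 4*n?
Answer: -990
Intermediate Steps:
b(n, V) = 8*n (b(n, V) = 2*(4*n) = 8*n)
T(K) = 4*K²
t = 30 (t = 8*(4*1²) - 2 = 8*(4*1) - 2 = 8*4 - 2 = 32 - 2 = 30)
(b(-2, 15) + v(2, -7))*t = (8*(-2) - 17)*30 = (-16 - 17)*30 = -33*30 = -990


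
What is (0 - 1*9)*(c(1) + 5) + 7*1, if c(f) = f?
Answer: -47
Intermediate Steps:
(0 - 1*9)*(c(1) + 5) + 7*1 = (0 - 1*9)*(1 + 5) + 7*1 = (0 - 9)*6 + 7 = -9*6 + 7 = -54 + 7 = -47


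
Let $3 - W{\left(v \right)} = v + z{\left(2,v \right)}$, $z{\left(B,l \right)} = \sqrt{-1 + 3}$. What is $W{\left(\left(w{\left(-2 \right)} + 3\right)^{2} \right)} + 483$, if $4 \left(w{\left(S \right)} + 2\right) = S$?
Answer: $\frac{1943}{4} - \sqrt{2} \approx 484.34$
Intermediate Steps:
$w{\left(S \right)} = -2 + \frac{S}{4}$
$z{\left(B,l \right)} = \sqrt{2}$
$W{\left(v \right)} = 3 - v - \sqrt{2}$ ($W{\left(v \right)} = 3 - \left(v + \sqrt{2}\right) = 3 - v - \sqrt{2}$)
$W{\left(\left(w{\left(-2 \right)} + 3\right)^{2} \right)} + 483 = \left(3 - \left(\left(-2 + \frac{1}{4} \left(-2\right)\right) + 3\right)^{2} - \sqrt{2}\right) + 483 = \left(3 - \left(\left(-2 - \frac{1}{2}\right) + 3\right)^{2} - \sqrt{2}\right) + 483 = \left(3 - \left(- \frac{5}{2} + 3\right)^{2} - \sqrt{2}\right) + 483 = \left(3 - \left(\frac{1}{2}\right)^{2} - \sqrt{2}\right) + 483 = \left(3 - \frac{1}{4} - \sqrt{2}\right) + 483 = \left(\frac{11}{4} - \sqrt{2}\right) + 483 = \frac{1943}{4} - \sqrt{2}$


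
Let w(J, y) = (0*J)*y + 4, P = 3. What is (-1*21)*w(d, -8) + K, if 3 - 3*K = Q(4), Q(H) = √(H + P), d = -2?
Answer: -83 - √7/3 ≈ -83.882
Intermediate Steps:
w(J, y) = 4 (w(J, y) = 0*y + 4 = 0 + 4 = 4)
Q(H) = √(3 + H) (Q(H) = √(H + 3) = √(3 + H))
K = 1 - √7/3 (K = 1 - √(3 + 4)/3 = 1 - √7/3 ≈ 0.11808)
(-1*21)*w(d, -8) + K = -1*21*4 + (1 - √7/3) = -21*4 + (1 - √7/3) = -84 + (1 - √7/3) = -83 - √7/3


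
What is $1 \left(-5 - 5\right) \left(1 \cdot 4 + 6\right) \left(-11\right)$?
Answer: $1100$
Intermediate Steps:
$1 \left(-5 - 5\right) \left(1 \cdot 4 + 6\right) \left(-11\right) = 1 \left(-10\right) \left(4 + 6\right) \left(-11\right) = \left(-10\right) 10 \left(-11\right) = \left(-100\right) \left(-11\right) = 1100$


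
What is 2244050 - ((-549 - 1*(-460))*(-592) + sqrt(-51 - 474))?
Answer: 2191362 - 5*I*sqrt(21) ≈ 2.1914e+6 - 22.913*I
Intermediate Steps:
2244050 - ((-549 - 1*(-460))*(-592) + sqrt(-51 - 474)) = 2244050 - ((-549 + 460)*(-592) + sqrt(-525)) = 2244050 - (-89*(-592) + 5*I*sqrt(21)) = 2244050 - (52688 + 5*I*sqrt(21)) = 2244050 + (-52688 - 5*I*sqrt(21)) = 2191362 - 5*I*sqrt(21)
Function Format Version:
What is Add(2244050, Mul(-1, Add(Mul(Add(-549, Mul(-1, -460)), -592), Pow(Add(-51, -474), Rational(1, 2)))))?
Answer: Add(2191362, Mul(-5, I, Pow(21, Rational(1, 2)))) ≈ Add(2.1914e+6, Mul(-22.913, I))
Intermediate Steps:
Add(2244050, Mul(-1, Add(Mul(Add(-549, Mul(-1, -460)), -592), Pow(Add(-51, -474), Rational(1, 2))))) = Add(2244050, Mul(-1, Add(Mul(Add(-549, 460), -592), Pow(-525, Rational(1, 2))))) = Add(2244050, Mul(-1, Add(Mul(-89, -592), Mul(5, I, Pow(21, Rational(1, 2)))))) = Add(2244050, Mul(-1, Add(52688, Mul(5, I, Pow(21, Rational(1, 2)))))) = Add(2244050, Add(-52688, Mul(-5, I, Pow(21, Rational(1, 2))))) = Add(2191362, Mul(-5, I, Pow(21, Rational(1, 2))))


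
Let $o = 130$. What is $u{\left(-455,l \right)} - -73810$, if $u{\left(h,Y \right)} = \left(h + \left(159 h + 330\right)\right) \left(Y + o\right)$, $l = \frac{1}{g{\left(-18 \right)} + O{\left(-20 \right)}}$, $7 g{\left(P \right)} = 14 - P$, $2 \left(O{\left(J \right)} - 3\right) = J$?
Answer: $- \frac{158396640}{17} \approx -9.3175 \cdot 10^{6}$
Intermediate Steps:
$O{\left(J \right)} = 3 + \frac{J}{2}$
$g{\left(P \right)} = 2 - \frac{P}{7}$ ($g{\left(P \right)} = \frac{14 - P}{7} = 2 - \frac{P}{7}$)
$l = - \frac{7}{17}$ ($l = \frac{1}{\left(2 - - \frac{18}{7}\right) + \left(3 + \frac{1}{2} \left(-20\right)\right)} = \frac{1}{\left(2 + \frac{18}{7}\right) + \left(3 - 10\right)} = \frac{1}{\frac{32}{7} - 7} = \frac{1}{- \frac{17}{7}} = - \frac{7}{17} \approx -0.41176$)
$u{\left(h,Y \right)} = \left(130 + Y\right) \left(330 + 160 h\right)$ ($u{\left(h,Y \right)} = \left(h + \left(159 h + 330\right)\right) \left(Y + 130\right) = \left(h + \left(330 + 159 h\right)\right) \left(130 + Y\right) = \left(330 + 160 h\right) \left(130 + Y\right) = \left(130 + Y\right) \left(330 + 160 h\right)$)
$u{\left(-455,l \right)} - -73810 = \left(42900 + 330 \left(- \frac{7}{17}\right) + 20800 \left(-455\right) + 160 \left(- \frac{7}{17}\right) \left(-455\right)\right) - -73810 = \left(42900 - \frac{2310}{17} - 9464000 + \frac{509600}{17}\right) + 73810 = - \frac{159651410}{17} + 73810 = - \frac{158396640}{17}$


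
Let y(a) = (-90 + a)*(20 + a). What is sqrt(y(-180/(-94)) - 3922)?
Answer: I*sqrt(12927898)/47 ≈ 76.501*I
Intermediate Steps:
sqrt(y(-180/(-94)) - 3922) = sqrt((-1800 + (-180/(-94))**2 - (-12600)/(-94)) - 3922) = sqrt((-1800 + (-180*(-1/94))**2 - (-12600)*(-1)/94) - 3922) = sqrt((-1800 + (90/47)**2 - 70*90/47) - 3922) = sqrt((-1800 + 8100/2209 - 6300/47) - 3922) = sqrt(-4264200/2209 - 3922) = sqrt(-12927898/2209) = I*sqrt(12927898)/47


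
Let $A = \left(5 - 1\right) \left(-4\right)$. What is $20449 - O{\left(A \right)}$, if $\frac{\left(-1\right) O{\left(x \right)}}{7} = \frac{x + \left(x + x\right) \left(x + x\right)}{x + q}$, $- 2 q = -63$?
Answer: $\frac{648031}{31} \approx 20904.0$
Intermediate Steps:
$q = \frac{63}{2}$ ($q = \left(- \frac{1}{2}\right) \left(-63\right) = \frac{63}{2} \approx 31.5$)
$A = -16$ ($A = 4 \left(-4\right) = -16$)
$O{\left(x \right)} = - \frac{7 \left(x + 4 x^{2}\right)}{\frac{63}{2} + x}$ ($O{\left(x \right)} = - 7 \frac{x + \left(x + x\right) \left(x + x\right)}{x + \frac{63}{2}} = - 7 \frac{x + 2 x 2 x}{\frac{63}{2} + x} = - 7 \frac{x + 4 x^{2}}{\frac{63}{2} + x} = - \frac{7 \left(x + 4 x^{2}\right)}{\frac{63}{2} + x}$)
$20449 - O{\left(A \right)} = 20449 - \left(-14\right) \left(-16\right) \frac{1}{63 + 2 \left(-16\right)} \left(1 + 4 \left(-16\right)\right) = 20449 - \left(-14\right) \left(-16\right) \frac{1}{63 - 32} \left(1 - 64\right) = 20449 - \left(-14\right) \left(-16\right) \frac{1}{31} \left(-63\right) = 20449 - - \frac{14112}{31} = 20449 + \frac{14112}{31} = \frac{648031}{31}$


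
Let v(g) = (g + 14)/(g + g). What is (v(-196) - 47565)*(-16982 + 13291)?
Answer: 4915699637/28 ≈ 1.7556e+8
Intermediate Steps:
v(g) = (14 + g)/(2*g) (v(g) = (14 + g)/((2*g)) = (14 + g)*(1/(2*g)) = (14 + g)/(2*g))
(v(-196) - 47565)*(-16982 + 13291) = ((½)*(14 - 196)/(-196) - 47565)*(-16982 + 13291) = ((½)*(-1/196)*(-182) - 47565)*(-3691) = (13/28 - 47565)*(-3691) = -1331807/28*(-3691) = 4915699637/28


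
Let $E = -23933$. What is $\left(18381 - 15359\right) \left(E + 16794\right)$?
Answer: $-21574058$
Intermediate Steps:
$\left(18381 - 15359\right) \left(E + 16794\right) = \left(18381 - 15359\right) \left(-23933 + 16794\right) = 3022 \left(-7139\right) = -21574058$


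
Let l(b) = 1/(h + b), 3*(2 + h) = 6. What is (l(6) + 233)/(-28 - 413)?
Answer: -1399/2646 ≈ -0.52872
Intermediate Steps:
h = 0 (h = -2 + (⅓)*6 = -2 + 2 = 0)
l(b) = 1/b (l(b) = 1/(0 + b) = 1/b)
(l(6) + 233)/(-28 - 413) = (1/6 + 233)/(-28 - 413) = (⅙ + 233)/(-441) = (1399/6)*(-1/441) = -1399/2646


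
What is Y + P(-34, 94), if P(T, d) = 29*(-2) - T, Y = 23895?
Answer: 23871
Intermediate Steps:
P(T, d) = -58 - T
Y + P(-34, 94) = 23895 + (-58 - 1*(-34)) = 23895 + (-58 + 34) = 23895 - 24 = 23871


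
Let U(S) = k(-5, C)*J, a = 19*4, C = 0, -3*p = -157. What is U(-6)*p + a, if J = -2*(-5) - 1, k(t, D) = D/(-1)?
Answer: 76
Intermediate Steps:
p = 157/3 (p = -1/3*(-157) = 157/3 ≈ 52.333)
k(t, D) = -D (k(t, D) = D*(-1) = -D)
J = 9 (J = 10 - 1 = 9)
a = 76
U(S) = 0 (U(S) = -1*0*9 = 0*9 = 0)
U(-6)*p + a = 0*(157/3) + 76 = 0 + 76 = 76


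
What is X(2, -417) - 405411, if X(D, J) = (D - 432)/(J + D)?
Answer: -33649027/83 ≈ -4.0541e+5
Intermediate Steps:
X(D, J) = (-432 + D)/(D + J)
X(2, -417) - 405411 = (-432 + 2)/(2 - 417) - 405411 = -430/(-415) - 405411 = -1/415*(-430) - 405411 = 86/83 - 405411 = -33649027/83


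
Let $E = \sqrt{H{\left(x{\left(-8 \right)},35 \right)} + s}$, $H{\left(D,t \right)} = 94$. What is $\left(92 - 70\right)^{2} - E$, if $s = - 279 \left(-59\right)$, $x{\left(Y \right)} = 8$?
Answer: $484 - \sqrt{16555} \approx 355.33$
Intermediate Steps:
$s = 16461$ ($s = \left(-1\right) \left(-16461\right) = 16461$)
$E = \sqrt{16555}$ ($E = \sqrt{94 + 16461} = \sqrt{16555} \approx 128.67$)
$\left(92 - 70\right)^{2} - E = \left(92 - 70\right)^{2} - \sqrt{16555} = 22^{2} - \sqrt{16555} = 484 - \sqrt{16555}$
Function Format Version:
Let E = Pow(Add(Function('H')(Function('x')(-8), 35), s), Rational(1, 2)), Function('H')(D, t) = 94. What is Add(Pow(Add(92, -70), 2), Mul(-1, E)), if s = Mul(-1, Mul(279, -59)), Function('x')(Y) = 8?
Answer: Add(484, Mul(-1, Pow(16555, Rational(1, 2)))) ≈ 355.33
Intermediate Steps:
s = 16461 (s = Mul(-1, -16461) = 16461)
E = Pow(16555, Rational(1, 2)) (E = Pow(Add(94, 16461), Rational(1, 2)) = Pow(16555, Rational(1, 2)) ≈ 128.67)
Add(Pow(Add(92, -70), 2), Mul(-1, E)) = Add(Pow(Add(92, -70), 2), Mul(-1, Pow(16555, Rational(1, 2)))) = Add(Pow(22, 2), Mul(-1, Pow(16555, Rational(1, 2)))) = Add(484, Mul(-1, Pow(16555, Rational(1, 2))))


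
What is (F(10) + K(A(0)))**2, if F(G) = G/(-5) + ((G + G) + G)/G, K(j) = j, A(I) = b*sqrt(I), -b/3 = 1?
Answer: 1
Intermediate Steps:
b = -3 (b = -3*1 = -3)
A(I) = -3*sqrt(I)
F(G) = 3 - G/5 (F(G) = G*(-1/5) + (2*G + G)/G = -G/5 + (3*G)/G = -G/5 + 3 = 3 - G/5)
(F(10) + K(A(0)))**2 = ((3 - 1/5*10) - 3*sqrt(0))**2 = ((3 - 2) - 3*0)**2 = (1 + 0)**2 = 1**2 = 1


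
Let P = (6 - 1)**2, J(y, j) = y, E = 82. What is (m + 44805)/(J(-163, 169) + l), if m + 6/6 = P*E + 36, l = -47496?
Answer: -46890/47659 ≈ -0.98386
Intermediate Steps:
P = 25 (P = 5**2 = 25)
m = 2085 (m = -1 + (25*82 + 36) = -1 + (2050 + 36) = -1 + 2086 = 2085)
(m + 44805)/(J(-163, 169) + l) = (2085 + 44805)/(-163 - 47496) = 46890/(-47659) = 46890*(-1/47659) = -46890/47659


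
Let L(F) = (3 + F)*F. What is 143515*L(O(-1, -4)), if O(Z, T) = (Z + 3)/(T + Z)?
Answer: -746278/5 ≈ -1.4926e+5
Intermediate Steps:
O(Z, T) = (3 + Z)/(T + Z)
L(F) = F*(3 + F)
143515*L(O(-1, -4)) = 143515*(((3 - 1)/(-4 - 1))*(3 + (3 - 1)/(-4 - 1))) = 143515*((2/(-5))*(3 + 2/(-5))) = 143515*((-1/5*2)*(3 - 1/5*2)) = 143515*(-2*(3 - 2/5)/5) = 143515*(-2/5*13/5) = 143515*(-26/25) = -746278/5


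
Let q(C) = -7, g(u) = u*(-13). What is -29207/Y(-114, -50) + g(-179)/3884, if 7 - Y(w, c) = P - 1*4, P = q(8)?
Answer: -56699051/34956 ≈ -1622.0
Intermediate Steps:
g(u) = -13*u
P = -7
Y(w, c) = 18 (Y(w, c) = 7 - (-7 - 1*4) = 7 - (-7 - 4) = 7 - 1*(-11) = 7 + 11 = 18)
-29207/Y(-114, -50) + g(-179)/3884 = -29207/18 - 13*(-179)/3884 = -29207*1/18 + 2327*(1/3884) = -29207/18 + 2327/3884 = -56699051/34956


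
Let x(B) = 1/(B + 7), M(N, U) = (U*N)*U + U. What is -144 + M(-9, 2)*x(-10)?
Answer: -398/3 ≈ -132.67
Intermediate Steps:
M(N, U) = U + N*U² (M(N, U) = (N*U)*U + U = N*U² + U = U + N*U²)
x(B) = 1/(7 + B)
-144 + M(-9, 2)*x(-10) = -144 + (2*(1 - 9*2))/(7 - 10) = -144 + (2*(1 - 18))/(-3) = -144 + (2*(-17))*(-⅓) = -144 - 34*(-⅓) = -144 + 34/3 = -398/3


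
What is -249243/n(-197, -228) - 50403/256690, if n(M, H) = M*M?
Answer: -65934275697/9961882210 ≈ -6.6187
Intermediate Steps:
n(M, H) = M**2
-249243/n(-197, -228) - 50403/256690 = -249243/((-197)**2) - 50403/256690 = -249243/38809 - 50403*1/256690 = -249243*1/38809 - 50403/256690 = -249243/38809 - 50403/256690 = -65934275697/9961882210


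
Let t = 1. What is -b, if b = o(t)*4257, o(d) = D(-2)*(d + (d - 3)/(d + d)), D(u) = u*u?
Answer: 0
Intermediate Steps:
D(u) = u²
o(d) = 4*d + 2*(-3 + d)/d (o(d) = (-2)²*(d + (d - 3)/(d + d)) = 4*(d + (-3 + d)/((2*d))) = 4*(d + (-3 + d)*(1/(2*d))) = 4*(d + (-3 + d)/(2*d)) = 4*d + 2*(-3 + d)/d)
b = 0 (b = (2 - 6/1 + 4*1)*4257 = (2 - 6*1 + 4)*4257 = (2 - 6 + 4)*4257 = 0*4257 = 0)
-b = -1*0 = 0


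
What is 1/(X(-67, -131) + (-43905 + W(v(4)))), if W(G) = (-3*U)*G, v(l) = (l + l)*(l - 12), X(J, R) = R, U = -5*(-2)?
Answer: -1/42116 ≈ -2.3744e-5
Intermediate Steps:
U = 10
v(l) = 2*l*(-12 + l) (v(l) = (2*l)*(-12 + l) = 2*l*(-12 + l))
W(G) = -30*G (W(G) = (-3*10)*G = -30*G)
1/(X(-67, -131) + (-43905 + W(v(4)))) = 1/(-131 + (-43905 - 60*4*(-12 + 4))) = 1/(-131 + (-43905 - 60*4*(-8))) = 1/(-131 + (-43905 - 30*(-64))) = 1/(-131 + (-43905 + 1920)) = 1/(-131 - 41985) = 1/(-42116) = -1/42116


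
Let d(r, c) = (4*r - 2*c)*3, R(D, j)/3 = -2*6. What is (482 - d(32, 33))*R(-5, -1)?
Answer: -10656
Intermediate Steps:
R(D, j) = -36 (R(D, j) = 3*(-2*6) = 3*(-12) = -36)
d(r, c) = -6*c + 12*r (d(r, c) = (-2*c + 4*r)*3 = -6*c + 12*r)
(482 - d(32, 33))*R(-5, -1) = (482 - (-6*33 + 12*32))*(-36) = (482 - (-198 + 384))*(-36) = (482 - 1*186)*(-36) = (482 - 186)*(-36) = 296*(-36) = -10656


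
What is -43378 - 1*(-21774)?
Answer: -21604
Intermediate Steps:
-43378 - 1*(-21774) = -43378 + 21774 = -21604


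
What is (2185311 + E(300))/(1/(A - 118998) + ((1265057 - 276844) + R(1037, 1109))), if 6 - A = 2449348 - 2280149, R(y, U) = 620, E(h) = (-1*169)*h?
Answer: 615175678701/284972771102 ≈ 2.1587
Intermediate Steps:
E(h) = -169*h
A = -169193 (A = 6 - (2449348 - 2280149) = 6 - 1*169199 = 6 - 169199 = -169193)
(2185311 + E(300))/(1/(A - 118998) + ((1265057 - 276844) + R(1037, 1109))) = (2185311 - 169*300)/(1/(-169193 - 118998) + ((1265057 - 276844) + 620)) = (2185311 - 50700)/(1/(-288191) + (988213 + 620)) = 2134611/(-1/288191 + 988833) = 2134611/(284972771102/288191) = 2134611*(288191/284972771102) = 615175678701/284972771102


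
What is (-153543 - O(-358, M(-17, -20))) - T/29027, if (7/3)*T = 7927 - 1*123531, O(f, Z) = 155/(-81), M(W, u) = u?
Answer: -2526998552720/16458309 ≈ -1.5354e+5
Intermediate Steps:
O(f, Z) = -155/81 (O(f, Z) = 155*(-1/81) = -155/81)
T = -346812/7 (T = 3*(7927 - 1*123531)/7 = 3*(7927 - 123531)/7 = (3/7)*(-115604) = -346812/7 ≈ -49545.)
(-153543 - O(-358, M(-17, -20))) - T/29027 = (-153543 - 1*(-155/81)) - (-346812)/(7*29027) = (-153543 + 155/81) - (-346812)/(7*29027) = -12436828/81 - 1*(-346812/203189) = -12436828/81 + 346812/203189 = -2526998552720/16458309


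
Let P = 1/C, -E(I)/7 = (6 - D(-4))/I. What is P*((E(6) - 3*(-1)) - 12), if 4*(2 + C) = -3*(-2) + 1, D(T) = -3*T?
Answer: 8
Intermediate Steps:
C = -¼ (C = -2 + (-3*(-2) + 1)/4 = -2 + (6 + 1)/4 = -2 + (¼)*7 = -2 + 7/4 = -¼ ≈ -0.25000)
E(I) = 42/I (E(I) = -7*(6 - (-3)*(-4))/I = -7*(6 - 1*12)/I = -7*(6 - 12)/I = -(-42)/I = 42/I)
P = -4 (P = 1/(-¼) = -4)
P*((E(6) - 3*(-1)) - 12) = -4*((42/6 - 3*(-1)) - 12) = -4*((42*(⅙) + 3) - 12) = -4*((7 + 3) - 12) = -4*(10 - 12) = -4*(-2) = 8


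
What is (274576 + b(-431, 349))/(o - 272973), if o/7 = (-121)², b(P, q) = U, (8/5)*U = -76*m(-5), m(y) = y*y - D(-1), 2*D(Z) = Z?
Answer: -1093459/681944 ≈ -1.6034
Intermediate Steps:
D(Z) = Z/2
m(y) = ½ + y² (m(y) = y*y - (-1)/2 = y² - 1*(-½) = y² + ½ = ½ + y²)
U = -4845/4 (U = 5*(-76*(½ + (-5)²))/8 = 5*(-76*(½ + 25))/8 = 5*(-76*51/2)/8 = (5/8)*(-1938) = -4845/4 ≈ -1211.3)
b(P, q) = -4845/4
o = 102487 (o = 7*(-121)² = 7*14641 = 102487)
(274576 + b(-431, 349))/(o - 272973) = (274576 - 4845/4)/(102487 - 272973) = (1093459/4)/(-170486) = (1093459/4)*(-1/170486) = -1093459/681944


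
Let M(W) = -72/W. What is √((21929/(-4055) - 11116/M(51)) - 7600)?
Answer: √158894145030/24330 ≈ 16.384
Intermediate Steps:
√((21929/(-4055) - 11116/M(51)) - 7600) = √((21929/(-4055) - 11116/((-72/51))) - 7600) = √((21929*(-1/4055) - 11116/((-72*1/51))) - 7600) = √((-21929/4055 - 11116/(-24/17)) - 7600) = √((-21929/4055 - 11116*(-17/24)) - 7600) = √((-21929/4055 + 47243/6) - 7600) = √(191438791/24330 - 7600) = √(6530791/24330) = √158894145030/24330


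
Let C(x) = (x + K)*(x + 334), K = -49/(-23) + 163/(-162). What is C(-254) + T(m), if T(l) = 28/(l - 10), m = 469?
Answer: -640704268/31671 ≈ -20230.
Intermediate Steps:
K = 4189/3726 (K = -49*(-1/23) + 163*(-1/162) = 49/23 - 163/162 = 4189/3726 ≈ 1.1243)
T(l) = 28/(-10 + l)
C(x) = (334 + x)*(4189/3726 + x) (C(x) = (x + 4189/3726)*(x + 334) = (4189/3726 + x)*(334 + x) = (334 + x)*(4189/3726 + x))
C(-254) + T(m) = (699563/1863 + (-254)**2 + (1248673/3726)*(-254)) + 28/(-10 + 469) = (699563/1863 + 64516 - 158581471/1863) + 28/459 = -37688600/1863 + 28*(1/459) = -37688600/1863 + 28/459 = -640704268/31671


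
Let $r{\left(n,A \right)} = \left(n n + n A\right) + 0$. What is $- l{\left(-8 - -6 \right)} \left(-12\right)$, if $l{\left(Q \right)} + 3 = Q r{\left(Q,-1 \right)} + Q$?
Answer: $-204$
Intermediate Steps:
$r{\left(n,A \right)} = n^{2} + A n$ ($r{\left(n,A \right)} = \left(n^{2} + A n\right) + 0 = n^{2} + A n$)
$l{\left(Q \right)} = -3 + Q + Q^{2} \left(-1 + Q\right)$ ($l{\left(Q \right)} = -3 + \left(Q Q \left(-1 + Q\right) + Q\right) = -3 + \left(Q^{2} \left(-1 + Q\right) + Q\right) = -3 + \left(Q + Q^{2} \left(-1 + Q\right)\right) = -3 + Q + Q^{2} \left(-1 + Q\right)$)
$- l{\left(-8 - -6 \right)} \left(-12\right) = - \left(-3 - 2 + \left(-8 - -6\right)^{2} \left(-1 - 2\right)\right) \left(-12\right) = - \left(-3 + \left(-8 + 6\right) + \left(-8 + 6\right)^{2} \left(-1 + \left(-8 + 6\right)\right)\right) \left(-12\right) = - \left(-3 - 2 + \left(-2\right)^{2} \left(-1 - 2\right)\right) \left(-12\right) = - \left(-3 - 2 + 4 \left(-3\right)\right) \left(-12\right) = - \left(-3 - 2 - 12\right) \left(-12\right) = - \left(-17\right) \left(-12\right) = \left(-1\right) 204 = -204$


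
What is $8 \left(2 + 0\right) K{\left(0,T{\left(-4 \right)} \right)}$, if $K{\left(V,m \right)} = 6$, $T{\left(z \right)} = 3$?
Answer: $96$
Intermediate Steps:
$8 \left(2 + 0\right) K{\left(0,T{\left(-4 \right)} \right)} = 8 \left(2 + 0\right) 6 = 8 \cdot 2 \cdot 6 = 16 \cdot 6 = 96$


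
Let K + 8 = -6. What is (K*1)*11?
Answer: -154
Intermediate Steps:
K = -14 (K = -8 - 6 = -14)
(K*1)*11 = -14*1*11 = -14*11 = -154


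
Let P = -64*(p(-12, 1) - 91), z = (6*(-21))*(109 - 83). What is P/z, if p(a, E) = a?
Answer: -1648/819 ≈ -2.0122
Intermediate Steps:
z = -3276 (z = -126*26 = -3276)
P = 6592 (P = -64*(-12 - 91) = -64*(-103) = 6592)
P/z = 6592/(-3276) = 6592*(-1/3276) = -1648/819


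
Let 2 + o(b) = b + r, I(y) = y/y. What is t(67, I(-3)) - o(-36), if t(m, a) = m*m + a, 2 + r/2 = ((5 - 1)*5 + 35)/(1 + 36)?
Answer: 167574/37 ≈ 4529.0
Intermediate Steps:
r = -38/37 (r = -4 + 2*(((5 - 1)*5 + 35)/(1 + 36)) = -4 + 2*((4*5 + 35)/37) = -4 + 2*((20 + 35)*(1/37)) = -4 + 2*(55*(1/37)) = -4 + 2*(55/37) = -4 + 110/37 = -38/37 ≈ -1.0270)
I(y) = 1
t(m, a) = a + m**2 (t(m, a) = m**2 + a = a + m**2)
o(b) = -112/37 + b (o(b) = -2 + (b - 38/37) = -2 + (-38/37 + b) = -112/37 + b)
t(67, I(-3)) - o(-36) = (1 + 67**2) - (-112/37 - 36) = (1 + 4489) - 1*(-1444/37) = 4490 + 1444/37 = 167574/37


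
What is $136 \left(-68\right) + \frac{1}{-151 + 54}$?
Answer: $- \frac{897057}{97} \approx -9248.0$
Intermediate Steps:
$136 \left(-68\right) + \frac{1}{-151 + 54} = -9248 + \frac{1}{-97} = -9248 - \frac{1}{97} = - \frac{897057}{97}$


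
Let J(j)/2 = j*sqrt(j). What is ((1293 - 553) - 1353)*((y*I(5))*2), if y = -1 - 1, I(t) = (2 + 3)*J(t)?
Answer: 122600*sqrt(5) ≈ 2.7414e+5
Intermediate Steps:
J(j) = 2*j**(3/2) (J(j) = 2*(j*sqrt(j)) = 2*j**(3/2))
I(t) = 10*t**(3/2) (I(t) = (2 + 3)*(2*t**(3/2)) = 5*(2*t**(3/2)) = 10*t**(3/2))
y = -2
((1293 - 553) - 1353)*((y*I(5))*2) = ((1293 - 553) - 1353)*(-20*5**(3/2)*2) = (740 - 1353)*(-20*5*sqrt(5)*2) = -613*(-100*sqrt(5))*2 = -(-122600)*sqrt(5) = 122600*sqrt(5)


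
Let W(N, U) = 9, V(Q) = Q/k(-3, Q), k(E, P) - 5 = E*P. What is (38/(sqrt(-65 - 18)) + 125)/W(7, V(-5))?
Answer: 125/9 - 38*I*sqrt(83)/747 ≈ 13.889 - 0.46345*I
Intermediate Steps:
k(E, P) = 5 + E*P
V(Q) = Q/(5 - 3*Q)
(38/(sqrt(-65 - 18)) + 125)/W(7, V(-5)) = (38/(sqrt(-65 - 18)) + 125)/9 = (38/(sqrt(-83)) + 125)/9 = (38/((I*sqrt(83))) + 125)/9 = (38*(-I*sqrt(83)/83) + 125)/9 = (-38*I*sqrt(83)/83 + 125)/9 = (125 - 38*I*sqrt(83)/83)/9 = 125/9 - 38*I*sqrt(83)/747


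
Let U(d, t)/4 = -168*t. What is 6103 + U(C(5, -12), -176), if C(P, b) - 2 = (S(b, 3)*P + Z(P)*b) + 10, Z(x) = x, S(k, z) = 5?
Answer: 124375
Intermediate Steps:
C(P, b) = 12 + 5*P + P*b (C(P, b) = 2 + ((5*P + P*b) + 10) = 2 + (10 + 5*P + P*b) = 12 + 5*P + P*b)
U(d, t) = -672*t (U(d, t) = 4*(-168*t) = -672*t)
6103 + U(C(5, -12), -176) = 6103 - 672*(-176) = 6103 + 118272 = 124375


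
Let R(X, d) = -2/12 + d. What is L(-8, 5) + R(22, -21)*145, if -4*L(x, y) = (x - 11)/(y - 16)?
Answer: -405187/132 ≈ -3069.6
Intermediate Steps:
R(X, d) = -⅙ + d (R(X, d) = -2*1/12 + d = -⅙ + d)
L(x, y) = -(-11 + x)/(4*(-16 + y)) (L(x, y) = -(x - 11)/(4*(y - 16)) = -(-11 + x)/(4*(-16 + y)))
L(-8, 5) + R(22, -21)*145 = (11 - 1*(-8))/(4*(-16 + 5)) + (-⅙ - 21)*145 = (¼)*(11 + 8)/(-11) - 127/6*145 = (¼)*(-1/11)*19 - 18415/6 = -19/44 - 18415/6 = -405187/132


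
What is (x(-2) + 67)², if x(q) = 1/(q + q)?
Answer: 71289/16 ≈ 4455.6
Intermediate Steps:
x(q) = 1/(2*q)
(x(-2) + 67)² = ((½)/(-2) + 67)² = ((½)*(-½) + 67)² = (-¼ + 67)² = (267/4)² = 71289/16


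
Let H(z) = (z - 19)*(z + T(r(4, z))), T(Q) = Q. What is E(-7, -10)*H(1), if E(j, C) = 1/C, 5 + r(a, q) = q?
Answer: -27/5 ≈ -5.4000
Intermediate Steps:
r(a, q) = -5 + q
H(z) = (-19 + z)*(-5 + 2*z) (H(z) = (z - 19)*(z + (-5 + z)) = (-19 + z)*(-5 + 2*z))
E(-7, -10)*H(1) = (95 - 43*1 + 2*1²)/(-10) = -(95 - 43 + 2*1)/10 = -(95 - 43 + 2)/10 = -⅒*54 = -27/5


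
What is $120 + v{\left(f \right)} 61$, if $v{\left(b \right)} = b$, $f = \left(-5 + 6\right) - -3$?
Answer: $364$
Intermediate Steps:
$f = 4$ ($f = 1 + 3 = 4$)
$120 + v{\left(f \right)} 61 = 120 + 4 \cdot 61 = 120 + 244 = 364$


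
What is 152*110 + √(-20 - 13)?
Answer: 16720 + I*√33 ≈ 16720.0 + 5.7446*I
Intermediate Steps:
152*110 + √(-20 - 13) = 16720 + √(-33) = 16720 + I*√33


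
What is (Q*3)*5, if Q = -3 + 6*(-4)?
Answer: -405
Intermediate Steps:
Q = -27 (Q = -3 - 24 = -27)
(Q*3)*5 = -27*3*5 = -81*5 = -405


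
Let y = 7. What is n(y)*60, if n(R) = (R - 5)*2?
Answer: 240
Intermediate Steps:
n(R) = -10 + 2*R (n(R) = (-5 + R)*2 = -10 + 2*R)
n(y)*60 = (-10 + 2*7)*60 = (-10 + 14)*60 = 4*60 = 240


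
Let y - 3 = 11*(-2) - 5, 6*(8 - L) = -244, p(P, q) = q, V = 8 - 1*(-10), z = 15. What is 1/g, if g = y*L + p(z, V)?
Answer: -1/1150 ≈ -0.00086956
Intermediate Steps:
V = 18 (V = 8 + 10 = 18)
L = 146/3 (L = 8 - ⅙*(-244) = 8 + 122/3 = 146/3 ≈ 48.667)
y = -24 (y = 3 + (11*(-2) - 5) = 3 + (-22 - 5) = 3 - 27 = -24)
g = -1150 (g = -24*146/3 + 18 = -1168 + 18 = -1150)
1/g = 1/(-1150) = -1/1150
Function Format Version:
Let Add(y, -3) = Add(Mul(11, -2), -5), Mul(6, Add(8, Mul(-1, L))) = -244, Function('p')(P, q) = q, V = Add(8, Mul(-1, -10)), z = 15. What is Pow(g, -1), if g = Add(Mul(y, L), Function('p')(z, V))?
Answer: Rational(-1, 1150) ≈ -0.00086956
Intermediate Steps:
V = 18 (V = Add(8, 10) = 18)
L = Rational(146, 3) (L = Add(8, Mul(Rational(-1, 6), -244)) = Add(8, Rational(122, 3)) = Rational(146, 3) ≈ 48.667)
y = -24 (y = Add(3, Add(Mul(11, -2), -5)) = Add(3, Add(-22, -5)) = Add(3, -27) = -24)
g = -1150 (g = Add(Mul(-24, Rational(146, 3)), 18) = Add(-1168, 18) = -1150)
Pow(g, -1) = Pow(-1150, -1) = Rational(-1, 1150)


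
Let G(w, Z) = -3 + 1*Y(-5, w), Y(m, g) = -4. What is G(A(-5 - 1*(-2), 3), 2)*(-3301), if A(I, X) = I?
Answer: 23107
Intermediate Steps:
G(w, Z) = -7 (G(w, Z) = -3 + 1*(-4) = -3 - 4 = -7)
G(A(-5 - 1*(-2), 3), 2)*(-3301) = -7*(-3301) = 23107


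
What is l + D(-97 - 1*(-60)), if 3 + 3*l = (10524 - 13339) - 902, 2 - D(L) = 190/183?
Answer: -226744/183 ≈ -1239.0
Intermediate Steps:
D(L) = 176/183 (D(L) = 2 - 190/183 = 176/183)
l = -1240 (l = -1 + ((10524 - 13339) - 902)/3 = -1 + (-2815 - 902)/3 = -1 + (⅓)*(-3717) = -1 - 1239 = -1240)
l + D(-97 - 1*(-60)) = -1240 + 176/183 = -226744/183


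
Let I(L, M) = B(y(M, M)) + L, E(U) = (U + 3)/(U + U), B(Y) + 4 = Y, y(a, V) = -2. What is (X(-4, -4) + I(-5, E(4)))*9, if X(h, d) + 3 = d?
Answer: -162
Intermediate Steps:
B(Y) = -4 + Y
X(h, d) = -3 + d
E(U) = (3 + U)/(2*U) (E(U) = (3 + U)/((2*U)) = (3 + U)*(1/(2*U)) = (3 + U)/(2*U))
I(L, M) = -6 + L (I(L, M) = (-4 - 2) + L = -6 + L)
(X(-4, -4) + I(-5, E(4)))*9 = ((-3 - 4) + (-6 - 5))*9 = (-7 - 11)*9 = -18*9 = -162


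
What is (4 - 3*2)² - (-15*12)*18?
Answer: 3244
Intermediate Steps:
(4 - 3*2)² - (-15*12)*18 = (4 - 6)² - (-180)*18 = (-2)² - 1*(-3240) = 4 + 3240 = 3244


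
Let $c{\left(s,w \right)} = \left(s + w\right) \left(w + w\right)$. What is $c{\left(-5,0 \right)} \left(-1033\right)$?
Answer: $0$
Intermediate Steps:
$c{\left(s,w \right)} = 2 w \left(s + w\right)$ ($c{\left(s,w \right)} = \left(s + w\right) 2 w = 2 w \left(s + w\right)$)
$c{\left(-5,0 \right)} \left(-1033\right) = 2 \cdot 0 \left(-5 + 0\right) \left(-1033\right) = 2 \cdot 0 \left(-5\right) \left(-1033\right) = 0 \left(-1033\right) = 0$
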